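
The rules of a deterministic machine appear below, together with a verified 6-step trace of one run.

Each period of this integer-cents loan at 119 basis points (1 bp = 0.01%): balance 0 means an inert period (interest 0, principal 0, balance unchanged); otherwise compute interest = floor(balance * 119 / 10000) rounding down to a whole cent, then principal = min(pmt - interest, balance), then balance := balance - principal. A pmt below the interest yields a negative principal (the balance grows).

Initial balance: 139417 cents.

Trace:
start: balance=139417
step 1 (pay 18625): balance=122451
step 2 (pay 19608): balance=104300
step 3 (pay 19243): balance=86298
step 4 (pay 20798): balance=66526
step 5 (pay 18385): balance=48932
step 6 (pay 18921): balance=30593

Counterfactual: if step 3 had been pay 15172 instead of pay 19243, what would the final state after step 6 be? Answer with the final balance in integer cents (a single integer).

(re-executing from step 3 with the substitution; state before step 3: balance=104300)
step 3 (pay 15172): balance=90369
step 4 (pay 20798): balance=70646
step 5 (pay 18385): balance=53101
step 6 (pay 18921): balance=34811

34811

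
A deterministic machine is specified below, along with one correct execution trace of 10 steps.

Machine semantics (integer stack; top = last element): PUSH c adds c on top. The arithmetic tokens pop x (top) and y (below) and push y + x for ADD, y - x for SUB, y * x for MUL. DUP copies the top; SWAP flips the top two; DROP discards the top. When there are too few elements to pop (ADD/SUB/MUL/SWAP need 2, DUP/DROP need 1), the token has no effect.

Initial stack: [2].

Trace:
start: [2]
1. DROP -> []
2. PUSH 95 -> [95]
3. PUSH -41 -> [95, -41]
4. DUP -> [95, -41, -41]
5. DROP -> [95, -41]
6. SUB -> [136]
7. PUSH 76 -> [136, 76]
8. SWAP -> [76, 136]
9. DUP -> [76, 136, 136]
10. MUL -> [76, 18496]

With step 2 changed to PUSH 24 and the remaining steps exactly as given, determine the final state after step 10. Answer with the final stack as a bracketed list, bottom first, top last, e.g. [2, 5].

(re-executing from step 2 with the substitution; state before step 2: [])
2. PUSH 24 -> [24]
3. PUSH -41 -> [24, -41]
4. DUP -> [24, -41, -41]
5. DROP -> [24, -41]
6. SUB -> [65]
7. PUSH 76 -> [65, 76]
8. SWAP -> [76, 65]
9. DUP -> [76, 65, 65]
10. MUL -> [76, 4225]

[76, 4225]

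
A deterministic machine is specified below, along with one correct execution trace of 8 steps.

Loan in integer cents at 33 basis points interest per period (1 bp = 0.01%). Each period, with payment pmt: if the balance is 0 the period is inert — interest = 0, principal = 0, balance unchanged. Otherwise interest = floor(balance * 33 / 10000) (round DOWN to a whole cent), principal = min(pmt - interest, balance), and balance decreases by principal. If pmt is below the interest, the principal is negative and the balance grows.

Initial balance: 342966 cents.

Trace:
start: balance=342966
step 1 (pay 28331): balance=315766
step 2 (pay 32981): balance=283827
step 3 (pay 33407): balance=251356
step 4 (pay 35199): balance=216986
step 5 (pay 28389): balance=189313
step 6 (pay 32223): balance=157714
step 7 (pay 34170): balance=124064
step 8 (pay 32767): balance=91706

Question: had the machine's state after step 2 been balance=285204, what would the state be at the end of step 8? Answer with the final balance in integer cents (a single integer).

state after step 2 := balance=285204
step 3 (pay 33407): balance=252738
step 4 (pay 35199): balance=218373
step 5 (pay 28389): balance=190704
step 6 (pay 32223): balance=159110
step 7 (pay 34170): balance=125465
step 8 (pay 32767): balance=93112

93112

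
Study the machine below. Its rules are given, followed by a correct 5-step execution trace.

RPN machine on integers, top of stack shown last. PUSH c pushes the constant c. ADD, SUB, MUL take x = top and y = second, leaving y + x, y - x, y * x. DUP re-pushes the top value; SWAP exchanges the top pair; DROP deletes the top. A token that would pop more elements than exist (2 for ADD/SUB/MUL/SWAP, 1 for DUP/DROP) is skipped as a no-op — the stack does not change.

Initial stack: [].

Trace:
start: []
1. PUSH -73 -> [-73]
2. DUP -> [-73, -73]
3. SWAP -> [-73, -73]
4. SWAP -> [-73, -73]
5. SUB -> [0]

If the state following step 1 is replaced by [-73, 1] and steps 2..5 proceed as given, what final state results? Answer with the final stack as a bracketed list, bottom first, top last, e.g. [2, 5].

state after step 1 := [-73, 1]
2. DUP -> [-73, 1, 1]
3. SWAP -> [-73, 1, 1]
4. SWAP -> [-73, 1, 1]
5. SUB -> [-73, 0]

[-73, 0]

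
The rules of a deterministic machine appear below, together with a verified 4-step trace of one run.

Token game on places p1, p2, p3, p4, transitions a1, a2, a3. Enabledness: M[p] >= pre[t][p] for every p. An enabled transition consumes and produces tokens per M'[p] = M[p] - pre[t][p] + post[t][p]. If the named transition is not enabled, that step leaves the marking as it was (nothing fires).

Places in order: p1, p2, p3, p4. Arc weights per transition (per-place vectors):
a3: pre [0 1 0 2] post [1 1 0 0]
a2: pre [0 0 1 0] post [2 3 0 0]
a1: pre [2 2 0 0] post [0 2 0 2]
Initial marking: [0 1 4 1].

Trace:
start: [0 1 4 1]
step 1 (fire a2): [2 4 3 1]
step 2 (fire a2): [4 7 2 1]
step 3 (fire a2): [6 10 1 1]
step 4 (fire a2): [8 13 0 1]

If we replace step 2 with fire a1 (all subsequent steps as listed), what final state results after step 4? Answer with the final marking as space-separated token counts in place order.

(re-executing from step 2 with the substitution; state before step 2: [2 4 3 1])
step 2 (fire a1): [0 4 3 3]
step 3 (fire a2): [2 7 2 3]
step 4 (fire a2): [4 10 1 3]

4 10 1 3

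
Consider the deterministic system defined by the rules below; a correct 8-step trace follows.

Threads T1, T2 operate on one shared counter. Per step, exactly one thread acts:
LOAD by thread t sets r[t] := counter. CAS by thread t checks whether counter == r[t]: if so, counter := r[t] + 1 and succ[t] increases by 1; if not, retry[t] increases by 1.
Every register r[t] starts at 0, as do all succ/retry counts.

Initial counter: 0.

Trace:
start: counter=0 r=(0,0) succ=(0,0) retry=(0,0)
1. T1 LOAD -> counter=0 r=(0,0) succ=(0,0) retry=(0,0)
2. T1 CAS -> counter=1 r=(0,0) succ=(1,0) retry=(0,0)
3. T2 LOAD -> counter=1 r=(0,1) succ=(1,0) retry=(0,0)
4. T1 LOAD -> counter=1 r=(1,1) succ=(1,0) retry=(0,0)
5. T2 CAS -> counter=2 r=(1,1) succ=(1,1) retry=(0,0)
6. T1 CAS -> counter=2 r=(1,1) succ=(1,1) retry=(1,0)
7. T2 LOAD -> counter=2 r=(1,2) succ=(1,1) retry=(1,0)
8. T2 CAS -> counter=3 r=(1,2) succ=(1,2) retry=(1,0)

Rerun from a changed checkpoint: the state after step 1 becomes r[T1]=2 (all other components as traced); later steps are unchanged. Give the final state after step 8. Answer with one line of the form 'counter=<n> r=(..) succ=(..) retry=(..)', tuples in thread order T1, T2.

state after step 1 := counter=0 r=(2,0) succ=(0,0) retry=(0,0)
2. T1 CAS -> counter=0 r=(2,0) succ=(0,0) retry=(1,0)
3. T2 LOAD -> counter=0 r=(2,0) succ=(0,0) retry=(1,0)
4. T1 LOAD -> counter=0 r=(0,0) succ=(0,0) retry=(1,0)
5. T2 CAS -> counter=1 r=(0,0) succ=(0,1) retry=(1,0)
6. T1 CAS -> counter=1 r=(0,0) succ=(0,1) retry=(2,0)
7. T2 LOAD -> counter=1 r=(0,1) succ=(0,1) retry=(2,0)
8. T2 CAS -> counter=2 r=(0,1) succ=(0,2) retry=(2,0)

counter=2 r=(0,1) succ=(0,2) retry=(2,0)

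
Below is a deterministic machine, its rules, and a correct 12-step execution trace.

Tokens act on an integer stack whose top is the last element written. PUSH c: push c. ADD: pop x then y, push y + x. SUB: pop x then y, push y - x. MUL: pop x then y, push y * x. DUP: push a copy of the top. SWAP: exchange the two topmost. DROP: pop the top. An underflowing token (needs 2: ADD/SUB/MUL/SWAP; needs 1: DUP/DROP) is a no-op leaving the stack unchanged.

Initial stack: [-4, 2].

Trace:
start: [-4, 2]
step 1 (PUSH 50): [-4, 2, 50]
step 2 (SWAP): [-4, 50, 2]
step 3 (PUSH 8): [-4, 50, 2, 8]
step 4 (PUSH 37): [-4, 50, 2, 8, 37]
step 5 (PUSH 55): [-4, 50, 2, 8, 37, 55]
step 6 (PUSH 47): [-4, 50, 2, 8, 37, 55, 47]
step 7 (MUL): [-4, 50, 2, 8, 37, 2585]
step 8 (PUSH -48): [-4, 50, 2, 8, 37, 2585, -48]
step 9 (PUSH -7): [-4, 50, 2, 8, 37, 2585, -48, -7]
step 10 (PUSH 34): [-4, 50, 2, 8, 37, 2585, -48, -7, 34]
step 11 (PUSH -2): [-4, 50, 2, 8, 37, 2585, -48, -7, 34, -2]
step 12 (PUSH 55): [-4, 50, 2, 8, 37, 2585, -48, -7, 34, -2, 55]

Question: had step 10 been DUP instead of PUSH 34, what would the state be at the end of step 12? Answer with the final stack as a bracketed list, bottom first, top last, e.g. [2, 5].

[-4, 50, 2, 8, 37, 2585, -48, -7, -7, -2, 55]

(re-executing from step 10 with the substitution; state before step 10: [-4, 50, 2, 8, 37, 2585, -48, -7])
step 10 (DUP): [-4, 50, 2, 8, 37, 2585, -48, -7, -7]
step 11 (PUSH -2): [-4, 50, 2, 8, 37, 2585, -48, -7, -7, -2]
step 12 (PUSH 55): [-4, 50, 2, 8, 37, 2585, -48, -7, -7, -2, 55]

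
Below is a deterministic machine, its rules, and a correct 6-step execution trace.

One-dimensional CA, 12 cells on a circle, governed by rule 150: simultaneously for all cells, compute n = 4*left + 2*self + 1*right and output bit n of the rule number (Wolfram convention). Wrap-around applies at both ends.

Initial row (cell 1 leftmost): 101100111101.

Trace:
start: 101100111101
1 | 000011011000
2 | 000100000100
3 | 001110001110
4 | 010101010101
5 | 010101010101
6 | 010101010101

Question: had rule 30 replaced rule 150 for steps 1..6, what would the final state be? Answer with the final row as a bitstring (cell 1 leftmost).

(re-executing steps 1..6 under rule 30; state before step 1: 101100111101)
1 | 001011100001
2 | 111010010011
3 | 000011111110
4 | 000110000001
5 | 101101000011
6 | 001001100110

001001100110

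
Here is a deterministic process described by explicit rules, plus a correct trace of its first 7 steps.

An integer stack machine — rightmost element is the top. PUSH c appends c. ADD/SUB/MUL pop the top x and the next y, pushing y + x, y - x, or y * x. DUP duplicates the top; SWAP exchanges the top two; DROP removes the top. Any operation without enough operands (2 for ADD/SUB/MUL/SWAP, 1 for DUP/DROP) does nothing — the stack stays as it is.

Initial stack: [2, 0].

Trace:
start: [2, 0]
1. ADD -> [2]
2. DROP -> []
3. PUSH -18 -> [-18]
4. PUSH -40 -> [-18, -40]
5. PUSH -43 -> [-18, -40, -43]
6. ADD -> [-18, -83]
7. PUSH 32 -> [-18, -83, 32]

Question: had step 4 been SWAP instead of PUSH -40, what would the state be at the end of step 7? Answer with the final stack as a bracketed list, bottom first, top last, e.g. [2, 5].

(re-executing from step 4 with the substitution; state before step 4: [-18])
4. SWAP -> [-18]
5. PUSH -43 -> [-18, -43]
6. ADD -> [-61]
7. PUSH 32 -> [-61, 32]

[-61, 32]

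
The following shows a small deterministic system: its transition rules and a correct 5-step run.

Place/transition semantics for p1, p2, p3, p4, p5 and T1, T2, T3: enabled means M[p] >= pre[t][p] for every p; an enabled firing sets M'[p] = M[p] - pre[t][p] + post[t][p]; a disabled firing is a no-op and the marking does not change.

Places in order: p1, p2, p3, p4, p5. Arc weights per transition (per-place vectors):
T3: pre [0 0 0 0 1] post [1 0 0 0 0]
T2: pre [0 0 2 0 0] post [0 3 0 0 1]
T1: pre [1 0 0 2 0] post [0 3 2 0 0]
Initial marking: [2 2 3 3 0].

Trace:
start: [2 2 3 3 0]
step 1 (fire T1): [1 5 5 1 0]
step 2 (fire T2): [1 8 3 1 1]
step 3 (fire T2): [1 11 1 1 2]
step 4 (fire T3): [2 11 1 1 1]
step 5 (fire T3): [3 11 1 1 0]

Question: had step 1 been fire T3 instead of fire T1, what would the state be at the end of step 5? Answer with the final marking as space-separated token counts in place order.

(re-executing from step 1 with the substitution; state before step 1: [2 2 3 3 0])
step 1 (fire T3): [2 2 3 3 0]
step 2 (fire T2): [2 5 1 3 1]
step 3 (fire T2): [2 5 1 3 1]
step 4 (fire T3): [3 5 1 3 0]
step 5 (fire T3): [3 5 1 3 0]

3 5 1 3 0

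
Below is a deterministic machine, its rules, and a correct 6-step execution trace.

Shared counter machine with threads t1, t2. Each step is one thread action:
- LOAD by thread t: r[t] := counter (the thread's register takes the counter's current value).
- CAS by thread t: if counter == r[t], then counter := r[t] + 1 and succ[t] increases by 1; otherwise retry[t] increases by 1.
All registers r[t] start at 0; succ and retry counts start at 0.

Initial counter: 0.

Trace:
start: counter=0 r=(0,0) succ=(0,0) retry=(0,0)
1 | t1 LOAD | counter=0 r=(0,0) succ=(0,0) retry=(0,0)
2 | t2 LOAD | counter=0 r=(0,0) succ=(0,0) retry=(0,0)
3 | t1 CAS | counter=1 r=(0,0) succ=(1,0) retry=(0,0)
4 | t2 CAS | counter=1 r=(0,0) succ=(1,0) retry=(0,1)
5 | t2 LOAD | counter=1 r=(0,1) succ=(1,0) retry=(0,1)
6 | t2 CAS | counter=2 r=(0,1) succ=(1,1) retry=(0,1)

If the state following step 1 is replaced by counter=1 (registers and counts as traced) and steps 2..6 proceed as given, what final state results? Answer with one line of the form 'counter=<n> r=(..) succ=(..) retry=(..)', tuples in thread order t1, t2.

state after step 1 := counter=1 r=(0,0) succ=(0,0) retry=(0,0)
2 | t2 LOAD | counter=1 r=(0,1) succ=(0,0) retry=(0,0)
3 | t1 CAS | counter=1 r=(0,1) succ=(0,0) retry=(1,0)
4 | t2 CAS | counter=2 r=(0,1) succ=(0,1) retry=(1,0)
5 | t2 LOAD | counter=2 r=(0,2) succ=(0,1) retry=(1,0)
6 | t2 CAS | counter=3 r=(0,2) succ=(0,2) retry=(1,0)

counter=3 r=(0,2) succ=(0,2) retry=(1,0)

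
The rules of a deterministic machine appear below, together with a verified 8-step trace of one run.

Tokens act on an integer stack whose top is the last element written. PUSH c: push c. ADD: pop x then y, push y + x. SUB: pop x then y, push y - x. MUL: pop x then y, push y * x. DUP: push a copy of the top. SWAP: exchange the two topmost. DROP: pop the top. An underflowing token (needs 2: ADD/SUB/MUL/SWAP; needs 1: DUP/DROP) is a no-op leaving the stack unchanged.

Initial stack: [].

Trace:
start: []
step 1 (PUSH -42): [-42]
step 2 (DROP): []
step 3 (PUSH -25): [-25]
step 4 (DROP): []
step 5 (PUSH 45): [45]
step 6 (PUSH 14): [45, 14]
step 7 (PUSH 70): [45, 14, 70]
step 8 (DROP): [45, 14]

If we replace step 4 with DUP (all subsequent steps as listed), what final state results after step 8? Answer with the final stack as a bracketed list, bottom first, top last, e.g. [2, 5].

(re-executing from step 4 with the substitution; state before step 4: [-25])
step 4 (DUP): [-25, -25]
step 5 (PUSH 45): [-25, -25, 45]
step 6 (PUSH 14): [-25, -25, 45, 14]
step 7 (PUSH 70): [-25, -25, 45, 14, 70]
step 8 (DROP): [-25, -25, 45, 14]

[-25, -25, 45, 14]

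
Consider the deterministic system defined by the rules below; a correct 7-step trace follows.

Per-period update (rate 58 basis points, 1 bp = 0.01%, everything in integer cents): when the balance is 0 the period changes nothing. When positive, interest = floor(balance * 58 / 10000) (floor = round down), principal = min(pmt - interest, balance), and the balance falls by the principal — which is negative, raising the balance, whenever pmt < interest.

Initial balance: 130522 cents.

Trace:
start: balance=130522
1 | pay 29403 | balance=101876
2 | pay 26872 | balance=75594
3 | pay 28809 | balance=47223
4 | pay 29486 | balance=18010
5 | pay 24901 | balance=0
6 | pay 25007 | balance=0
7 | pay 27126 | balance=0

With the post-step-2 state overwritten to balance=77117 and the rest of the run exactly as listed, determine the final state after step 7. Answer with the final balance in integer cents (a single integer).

state after step 2 := balance=77117
3 | pay 28809 | balance=48755
4 | pay 29486 | balance=19551
5 | pay 24901 | balance=0
6 | pay 25007 | balance=0
7 | pay 27126 | balance=0

0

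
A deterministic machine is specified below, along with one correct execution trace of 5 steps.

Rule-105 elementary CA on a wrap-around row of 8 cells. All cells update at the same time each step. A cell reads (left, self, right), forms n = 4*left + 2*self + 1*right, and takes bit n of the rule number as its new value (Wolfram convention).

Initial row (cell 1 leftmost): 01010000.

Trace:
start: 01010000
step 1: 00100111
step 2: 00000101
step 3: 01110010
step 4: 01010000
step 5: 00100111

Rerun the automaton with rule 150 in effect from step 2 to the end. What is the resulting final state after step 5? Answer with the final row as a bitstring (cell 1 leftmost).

(re-executing steps 2..5 under rule 150; state before step 2: 00100111)
step 2: 11111010
step 3: 01110010
step 4: 10101111
step 5: 00100111

00100111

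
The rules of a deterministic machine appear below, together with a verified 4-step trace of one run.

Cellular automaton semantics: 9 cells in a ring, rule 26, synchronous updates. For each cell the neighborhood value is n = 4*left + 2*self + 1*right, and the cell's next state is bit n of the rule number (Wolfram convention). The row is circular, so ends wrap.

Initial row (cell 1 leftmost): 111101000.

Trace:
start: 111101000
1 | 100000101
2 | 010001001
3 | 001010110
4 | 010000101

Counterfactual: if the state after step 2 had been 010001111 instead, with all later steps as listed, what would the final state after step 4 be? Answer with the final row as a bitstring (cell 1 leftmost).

010010100

state after step 2 := 010001111
3 | 001011000
4 | 010010100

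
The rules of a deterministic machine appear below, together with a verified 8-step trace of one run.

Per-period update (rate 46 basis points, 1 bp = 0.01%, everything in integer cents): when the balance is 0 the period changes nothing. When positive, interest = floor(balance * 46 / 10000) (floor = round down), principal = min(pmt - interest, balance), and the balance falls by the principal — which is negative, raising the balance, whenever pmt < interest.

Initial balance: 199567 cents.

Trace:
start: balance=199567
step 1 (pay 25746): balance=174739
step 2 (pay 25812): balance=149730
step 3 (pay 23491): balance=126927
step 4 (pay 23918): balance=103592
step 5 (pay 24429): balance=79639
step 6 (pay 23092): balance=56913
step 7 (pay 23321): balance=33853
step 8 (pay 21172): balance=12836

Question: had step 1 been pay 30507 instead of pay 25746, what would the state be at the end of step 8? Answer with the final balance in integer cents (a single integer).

7921

(re-executing from step 1 with the substitution; state before step 1: balance=199567)
step 1 (pay 30507): balance=169978
step 2 (pay 25812): balance=144947
step 3 (pay 23491): balance=122122
step 4 (pay 23918): balance=98765
step 5 (pay 24429): balance=74790
step 6 (pay 23092): balance=52042
step 7 (pay 23321): balance=28960
step 8 (pay 21172): balance=7921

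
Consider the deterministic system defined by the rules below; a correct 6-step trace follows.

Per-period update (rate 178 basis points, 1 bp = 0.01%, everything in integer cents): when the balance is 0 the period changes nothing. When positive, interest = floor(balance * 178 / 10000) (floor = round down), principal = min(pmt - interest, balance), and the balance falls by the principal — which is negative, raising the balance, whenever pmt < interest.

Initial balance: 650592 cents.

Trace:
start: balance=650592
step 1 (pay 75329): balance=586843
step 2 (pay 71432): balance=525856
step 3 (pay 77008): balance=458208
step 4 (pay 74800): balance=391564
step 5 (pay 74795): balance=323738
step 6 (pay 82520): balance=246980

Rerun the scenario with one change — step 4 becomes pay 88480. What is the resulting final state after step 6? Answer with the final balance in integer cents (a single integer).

232809

(re-executing from step 4 with the substitution; state before step 4: balance=458208)
step 4 (pay 88480): balance=377884
step 5 (pay 74795): balance=309815
step 6 (pay 82520): balance=232809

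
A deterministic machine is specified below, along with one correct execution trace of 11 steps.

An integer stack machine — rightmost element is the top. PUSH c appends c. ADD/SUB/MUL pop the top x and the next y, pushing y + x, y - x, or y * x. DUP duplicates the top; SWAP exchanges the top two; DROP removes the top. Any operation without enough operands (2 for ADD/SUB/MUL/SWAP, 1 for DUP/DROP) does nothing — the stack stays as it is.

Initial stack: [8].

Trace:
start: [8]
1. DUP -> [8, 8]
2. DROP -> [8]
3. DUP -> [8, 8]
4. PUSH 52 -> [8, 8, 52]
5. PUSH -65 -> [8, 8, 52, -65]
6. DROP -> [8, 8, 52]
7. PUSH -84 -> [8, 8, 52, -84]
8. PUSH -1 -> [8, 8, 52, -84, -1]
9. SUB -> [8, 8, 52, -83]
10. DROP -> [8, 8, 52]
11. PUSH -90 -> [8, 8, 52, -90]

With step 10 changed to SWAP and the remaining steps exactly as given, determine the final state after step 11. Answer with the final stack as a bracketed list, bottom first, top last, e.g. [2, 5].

[8, 8, -83, 52, -90]

(re-executing from step 10 with the substitution; state before step 10: [8, 8, 52, -83])
10. SWAP -> [8, 8, -83, 52]
11. PUSH -90 -> [8, 8, -83, 52, -90]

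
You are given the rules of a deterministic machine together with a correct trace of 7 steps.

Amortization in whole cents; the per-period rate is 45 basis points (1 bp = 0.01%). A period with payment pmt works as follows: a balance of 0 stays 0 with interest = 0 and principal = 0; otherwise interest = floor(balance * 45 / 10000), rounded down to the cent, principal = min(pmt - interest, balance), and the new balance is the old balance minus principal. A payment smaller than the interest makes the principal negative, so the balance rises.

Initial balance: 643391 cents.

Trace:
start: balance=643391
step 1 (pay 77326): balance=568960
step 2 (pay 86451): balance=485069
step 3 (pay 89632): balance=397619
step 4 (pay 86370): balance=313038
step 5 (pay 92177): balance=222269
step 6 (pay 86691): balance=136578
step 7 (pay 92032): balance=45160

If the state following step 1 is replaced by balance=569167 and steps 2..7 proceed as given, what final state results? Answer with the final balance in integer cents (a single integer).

45373

state after step 1 := balance=569167
step 2 (pay 86451): balance=485277
step 3 (pay 89632): balance=397828
step 4 (pay 86370): balance=313248
step 5 (pay 92177): balance=222480
step 6 (pay 86691): balance=136790
step 7 (pay 92032): balance=45373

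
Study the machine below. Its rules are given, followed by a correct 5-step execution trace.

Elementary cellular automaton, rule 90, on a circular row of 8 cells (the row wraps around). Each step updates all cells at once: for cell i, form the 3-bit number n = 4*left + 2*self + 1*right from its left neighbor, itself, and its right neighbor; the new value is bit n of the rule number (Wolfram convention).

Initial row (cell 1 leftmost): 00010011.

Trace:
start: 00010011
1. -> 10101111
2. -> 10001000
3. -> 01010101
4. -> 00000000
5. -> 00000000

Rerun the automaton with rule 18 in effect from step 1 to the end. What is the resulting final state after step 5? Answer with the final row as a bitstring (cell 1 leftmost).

00110000

(re-executing steps 1..5 under rule 18; state before step 1: 00010011)
1. -> 10101100
2. -> 00000011
3. -> 10000100
4. -> 01001011
5. -> 00110000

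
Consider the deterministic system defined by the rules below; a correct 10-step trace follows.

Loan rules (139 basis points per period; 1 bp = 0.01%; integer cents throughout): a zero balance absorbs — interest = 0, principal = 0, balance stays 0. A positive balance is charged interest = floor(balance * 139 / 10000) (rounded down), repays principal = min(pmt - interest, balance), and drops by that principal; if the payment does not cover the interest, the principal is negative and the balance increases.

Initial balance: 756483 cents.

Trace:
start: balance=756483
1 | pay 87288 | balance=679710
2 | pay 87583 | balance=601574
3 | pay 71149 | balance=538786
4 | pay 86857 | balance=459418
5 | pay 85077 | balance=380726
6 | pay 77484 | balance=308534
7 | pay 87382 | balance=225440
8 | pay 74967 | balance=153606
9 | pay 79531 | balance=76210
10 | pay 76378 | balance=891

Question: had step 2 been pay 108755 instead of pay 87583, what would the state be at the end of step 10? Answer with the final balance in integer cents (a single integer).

0

(re-executing from step 2 with the substitution; state before step 2: balance=679710)
2 | pay 108755 | balance=580402
3 | pay 71149 | balance=517320
4 | pay 86857 | balance=437653
5 | pay 85077 | balance=358659
6 | pay 77484 | balance=286160
7 | pay 87382 | balance=202755
8 | pay 74967 | balance=130606
9 | pay 79531 | balance=52890
10 | pay 76378 | balance=0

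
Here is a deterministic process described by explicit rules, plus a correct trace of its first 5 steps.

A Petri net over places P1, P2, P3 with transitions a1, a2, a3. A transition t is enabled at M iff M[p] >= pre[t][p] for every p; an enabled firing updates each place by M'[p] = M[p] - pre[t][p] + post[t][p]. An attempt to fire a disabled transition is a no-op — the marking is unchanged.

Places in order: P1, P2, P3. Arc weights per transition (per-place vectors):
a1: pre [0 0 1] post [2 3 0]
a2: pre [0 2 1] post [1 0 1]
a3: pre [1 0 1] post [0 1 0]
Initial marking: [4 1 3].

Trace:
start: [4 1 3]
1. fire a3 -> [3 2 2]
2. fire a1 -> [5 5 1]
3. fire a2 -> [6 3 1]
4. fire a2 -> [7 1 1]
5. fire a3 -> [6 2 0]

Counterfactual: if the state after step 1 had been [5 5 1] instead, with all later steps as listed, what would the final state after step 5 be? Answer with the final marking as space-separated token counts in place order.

7 8 0

state after step 1 := [5 5 1]
2. fire a1 -> [7 8 0]
3. fire a2 -> [7 8 0]
4. fire a2 -> [7 8 0]
5. fire a3 -> [7 8 0]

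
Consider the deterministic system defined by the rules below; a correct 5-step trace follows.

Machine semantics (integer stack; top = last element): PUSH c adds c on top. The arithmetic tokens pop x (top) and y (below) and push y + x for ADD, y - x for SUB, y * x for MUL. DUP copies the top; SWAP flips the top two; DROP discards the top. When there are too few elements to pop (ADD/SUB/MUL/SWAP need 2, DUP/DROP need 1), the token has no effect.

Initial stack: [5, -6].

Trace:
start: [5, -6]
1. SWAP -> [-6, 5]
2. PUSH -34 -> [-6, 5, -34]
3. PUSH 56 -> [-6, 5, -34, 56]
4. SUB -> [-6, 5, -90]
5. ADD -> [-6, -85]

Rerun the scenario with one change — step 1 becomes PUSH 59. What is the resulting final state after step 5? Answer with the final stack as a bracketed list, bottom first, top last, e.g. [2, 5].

(re-executing from step 1 with the substitution; state before step 1: [5, -6])
1. PUSH 59 -> [5, -6, 59]
2. PUSH -34 -> [5, -6, 59, -34]
3. PUSH 56 -> [5, -6, 59, -34, 56]
4. SUB -> [5, -6, 59, -90]
5. ADD -> [5, -6, -31]

[5, -6, -31]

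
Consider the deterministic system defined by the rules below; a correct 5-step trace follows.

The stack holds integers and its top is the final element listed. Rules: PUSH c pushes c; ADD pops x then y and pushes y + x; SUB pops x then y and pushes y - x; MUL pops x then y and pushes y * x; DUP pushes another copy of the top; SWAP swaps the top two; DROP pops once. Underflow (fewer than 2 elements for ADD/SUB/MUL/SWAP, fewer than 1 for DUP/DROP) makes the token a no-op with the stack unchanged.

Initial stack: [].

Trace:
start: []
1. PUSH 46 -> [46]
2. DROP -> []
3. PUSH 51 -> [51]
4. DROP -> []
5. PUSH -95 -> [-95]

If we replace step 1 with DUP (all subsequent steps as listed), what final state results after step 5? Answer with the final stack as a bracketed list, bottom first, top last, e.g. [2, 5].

(re-executing from step 1 with the substitution; state before step 1: [])
1. DUP -> []
2. DROP -> []
3. PUSH 51 -> [51]
4. DROP -> []
5. PUSH -95 -> [-95]

[-95]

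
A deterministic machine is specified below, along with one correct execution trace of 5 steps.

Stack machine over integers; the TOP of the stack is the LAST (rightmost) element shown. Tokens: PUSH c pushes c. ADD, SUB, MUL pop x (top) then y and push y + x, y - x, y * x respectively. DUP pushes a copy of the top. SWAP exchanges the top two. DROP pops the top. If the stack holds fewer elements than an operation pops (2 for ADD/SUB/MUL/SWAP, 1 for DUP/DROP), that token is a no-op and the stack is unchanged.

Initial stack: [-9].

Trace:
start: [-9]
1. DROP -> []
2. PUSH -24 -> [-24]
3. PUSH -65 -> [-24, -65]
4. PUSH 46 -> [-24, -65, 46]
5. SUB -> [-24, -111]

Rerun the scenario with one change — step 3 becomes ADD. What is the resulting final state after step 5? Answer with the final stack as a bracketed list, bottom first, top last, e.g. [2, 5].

(re-executing from step 3 with the substitution; state before step 3: [-24])
3. ADD -> [-24]
4. PUSH 46 -> [-24, 46]
5. SUB -> [-70]

[-70]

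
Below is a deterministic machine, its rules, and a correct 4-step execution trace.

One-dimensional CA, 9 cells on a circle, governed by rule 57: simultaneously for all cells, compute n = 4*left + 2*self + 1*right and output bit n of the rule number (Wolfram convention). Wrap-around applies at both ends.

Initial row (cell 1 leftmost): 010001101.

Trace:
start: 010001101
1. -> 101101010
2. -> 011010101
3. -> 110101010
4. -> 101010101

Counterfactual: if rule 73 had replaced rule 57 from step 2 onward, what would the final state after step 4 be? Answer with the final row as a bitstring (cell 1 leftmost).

101101000

(re-executing steps 2..4 under rule 73; state before step 2: 101101010)
2. -> 001100000
3. -> 101101111
4. -> 101101000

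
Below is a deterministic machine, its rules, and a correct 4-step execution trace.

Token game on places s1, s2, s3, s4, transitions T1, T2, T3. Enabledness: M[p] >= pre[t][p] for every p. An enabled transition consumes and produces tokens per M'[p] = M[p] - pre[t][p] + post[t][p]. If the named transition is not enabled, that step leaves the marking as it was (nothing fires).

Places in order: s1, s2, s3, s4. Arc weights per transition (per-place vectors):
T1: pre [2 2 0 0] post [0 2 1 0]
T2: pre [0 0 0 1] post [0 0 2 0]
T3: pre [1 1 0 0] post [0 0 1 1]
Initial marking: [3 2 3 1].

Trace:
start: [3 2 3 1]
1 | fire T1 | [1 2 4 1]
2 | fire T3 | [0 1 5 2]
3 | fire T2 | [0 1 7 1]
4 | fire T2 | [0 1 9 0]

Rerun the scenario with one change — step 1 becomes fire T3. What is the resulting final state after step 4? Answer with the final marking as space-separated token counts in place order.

(re-executing from step 1 with the substitution; state before step 1: [3 2 3 1])
1 | fire T3 | [2 1 4 2]
2 | fire T3 | [1 0 5 3]
3 | fire T2 | [1 0 7 2]
4 | fire T2 | [1 0 9 1]

1 0 9 1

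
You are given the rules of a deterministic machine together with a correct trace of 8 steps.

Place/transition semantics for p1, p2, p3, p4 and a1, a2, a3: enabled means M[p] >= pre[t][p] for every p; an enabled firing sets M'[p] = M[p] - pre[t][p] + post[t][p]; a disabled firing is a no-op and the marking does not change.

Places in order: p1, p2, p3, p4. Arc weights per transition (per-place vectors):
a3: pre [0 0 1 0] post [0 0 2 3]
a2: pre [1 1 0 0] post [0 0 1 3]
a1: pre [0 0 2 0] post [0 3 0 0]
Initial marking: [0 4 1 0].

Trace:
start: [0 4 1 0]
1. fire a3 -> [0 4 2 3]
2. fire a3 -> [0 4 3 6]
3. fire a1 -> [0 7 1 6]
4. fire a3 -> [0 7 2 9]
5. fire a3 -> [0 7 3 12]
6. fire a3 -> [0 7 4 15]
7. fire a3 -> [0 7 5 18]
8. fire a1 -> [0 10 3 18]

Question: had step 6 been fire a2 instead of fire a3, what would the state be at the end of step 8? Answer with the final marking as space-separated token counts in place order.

(re-executing from step 6 with the substitution; state before step 6: [0 7 3 12])
6. fire a2 -> [0 7 3 12]
7. fire a3 -> [0 7 4 15]
8. fire a1 -> [0 10 2 15]

0 10 2 15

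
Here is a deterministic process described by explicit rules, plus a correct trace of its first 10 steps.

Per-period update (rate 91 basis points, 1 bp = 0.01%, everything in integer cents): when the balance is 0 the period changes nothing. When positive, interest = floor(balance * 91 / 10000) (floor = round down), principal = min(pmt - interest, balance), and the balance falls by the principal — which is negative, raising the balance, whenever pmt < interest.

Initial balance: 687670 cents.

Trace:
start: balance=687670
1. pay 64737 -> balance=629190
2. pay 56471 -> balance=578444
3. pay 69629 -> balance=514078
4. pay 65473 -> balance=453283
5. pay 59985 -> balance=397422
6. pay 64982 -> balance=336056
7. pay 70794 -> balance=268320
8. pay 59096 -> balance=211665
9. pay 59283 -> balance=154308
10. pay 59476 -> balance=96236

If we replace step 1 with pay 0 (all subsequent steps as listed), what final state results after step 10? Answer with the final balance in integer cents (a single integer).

166471

(re-executing from step 1 with the substitution; state before step 1: balance=687670)
1. pay 0 -> balance=693927
2. pay 56471 -> balance=643770
3. pay 69629 -> balance=579999
4. pay 65473 -> balance=519803
5. pay 59985 -> balance=464548
6. pay 64982 -> balance=403793
7. pay 70794 -> balance=336673
8. pay 59096 -> balance=280640
9. pay 59283 -> balance=223910
10. pay 59476 -> balance=166471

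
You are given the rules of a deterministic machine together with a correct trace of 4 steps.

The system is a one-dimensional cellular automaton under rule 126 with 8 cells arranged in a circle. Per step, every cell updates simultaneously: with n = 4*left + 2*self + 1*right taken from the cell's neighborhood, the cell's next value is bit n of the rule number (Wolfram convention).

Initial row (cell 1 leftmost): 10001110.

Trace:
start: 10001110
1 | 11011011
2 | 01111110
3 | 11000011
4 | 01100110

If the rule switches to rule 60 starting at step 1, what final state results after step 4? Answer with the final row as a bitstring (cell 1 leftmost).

01100110

(re-executing steps 1..4 under rule 60; state before step 1: 10001110)
1 | 11001001
2 | 00101101
3 | 10111011
4 | 01100110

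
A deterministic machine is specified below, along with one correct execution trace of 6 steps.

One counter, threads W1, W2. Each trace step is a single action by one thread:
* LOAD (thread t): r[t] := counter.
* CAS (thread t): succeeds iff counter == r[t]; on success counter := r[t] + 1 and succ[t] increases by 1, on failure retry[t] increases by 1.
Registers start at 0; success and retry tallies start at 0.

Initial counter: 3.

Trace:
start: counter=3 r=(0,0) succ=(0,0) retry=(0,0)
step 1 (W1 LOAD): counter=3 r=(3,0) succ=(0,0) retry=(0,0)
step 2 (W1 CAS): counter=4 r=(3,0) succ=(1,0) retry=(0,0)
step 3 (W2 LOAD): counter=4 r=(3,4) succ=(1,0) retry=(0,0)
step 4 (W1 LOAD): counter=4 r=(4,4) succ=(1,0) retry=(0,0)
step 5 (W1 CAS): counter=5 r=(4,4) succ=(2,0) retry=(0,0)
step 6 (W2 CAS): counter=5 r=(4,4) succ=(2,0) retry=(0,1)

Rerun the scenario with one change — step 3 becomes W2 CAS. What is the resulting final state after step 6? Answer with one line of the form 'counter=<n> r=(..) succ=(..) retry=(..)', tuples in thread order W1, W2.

counter=5 r=(4,0) succ=(2,0) retry=(0,2)

(re-executing from step 3 with the substitution; state before step 3: counter=4 r=(3,0) succ=(1,0) retry=(0,0))
step 3 (W2 CAS): counter=4 r=(3,0) succ=(1,0) retry=(0,1)
step 4 (W1 LOAD): counter=4 r=(4,0) succ=(1,0) retry=(0,1)
step 5 (W1 CAS): counter=5 r=(4,0) succ=(2,0) retry=(0,1)
step 6 (W2 CAS): counter=5 r=(4,0) succ=(2,0) retry=(0,2)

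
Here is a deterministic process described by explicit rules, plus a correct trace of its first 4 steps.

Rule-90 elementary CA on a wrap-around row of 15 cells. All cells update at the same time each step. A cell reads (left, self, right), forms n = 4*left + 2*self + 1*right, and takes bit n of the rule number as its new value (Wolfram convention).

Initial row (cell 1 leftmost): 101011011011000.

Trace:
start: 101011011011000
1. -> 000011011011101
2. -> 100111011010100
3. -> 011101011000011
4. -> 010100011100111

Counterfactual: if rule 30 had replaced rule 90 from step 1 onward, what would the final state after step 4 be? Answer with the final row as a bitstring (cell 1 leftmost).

(re-executing steps 1..4 under rule 30; state before step 1: 101011011011000)
1. -> 101010010010101
2. -> 001011111110101
3. -> 111010000000101
4. -> 000011000001101

000011000001101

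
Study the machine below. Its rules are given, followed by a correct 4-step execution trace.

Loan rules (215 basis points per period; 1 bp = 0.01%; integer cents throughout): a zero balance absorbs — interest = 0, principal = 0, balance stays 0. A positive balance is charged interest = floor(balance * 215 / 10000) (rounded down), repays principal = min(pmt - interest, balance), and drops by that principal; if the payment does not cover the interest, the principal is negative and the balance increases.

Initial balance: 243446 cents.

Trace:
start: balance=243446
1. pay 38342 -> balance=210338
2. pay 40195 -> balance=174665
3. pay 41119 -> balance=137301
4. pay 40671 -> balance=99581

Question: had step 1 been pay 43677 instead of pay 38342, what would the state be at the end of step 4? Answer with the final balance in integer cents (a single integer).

(re-executing from step 1 with the substitution; state before step 1: balance=243446)
1. pay 43677 -> balance=205003
2. pay 40195 -> balance=169215
3. pay 41119 -> balance=131734
4. pay 40671 -> balance=93895

93895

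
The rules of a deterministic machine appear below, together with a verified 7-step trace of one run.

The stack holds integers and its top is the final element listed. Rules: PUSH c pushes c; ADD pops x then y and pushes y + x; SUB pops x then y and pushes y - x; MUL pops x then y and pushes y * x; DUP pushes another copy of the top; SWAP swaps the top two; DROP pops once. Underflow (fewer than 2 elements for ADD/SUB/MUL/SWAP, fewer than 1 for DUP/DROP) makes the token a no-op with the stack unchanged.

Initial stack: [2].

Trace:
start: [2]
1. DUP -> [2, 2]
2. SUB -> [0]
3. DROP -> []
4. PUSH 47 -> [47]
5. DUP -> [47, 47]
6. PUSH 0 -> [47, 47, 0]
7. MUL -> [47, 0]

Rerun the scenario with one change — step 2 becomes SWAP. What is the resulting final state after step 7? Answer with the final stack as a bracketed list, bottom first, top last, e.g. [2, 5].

[2, 47, 0]

(re-executing from step 2 with the substitution; state before step 2: [2, 2])
2. SWAP -> [2, 2]
3. DROP -> [2]
4. PUSH 47 -> [2, 47]
5. DUP -> [2, 47, 47]
6. PUSH 0 -> [2, 47, 47, 0]
7. MUL -> [2, 47, 0]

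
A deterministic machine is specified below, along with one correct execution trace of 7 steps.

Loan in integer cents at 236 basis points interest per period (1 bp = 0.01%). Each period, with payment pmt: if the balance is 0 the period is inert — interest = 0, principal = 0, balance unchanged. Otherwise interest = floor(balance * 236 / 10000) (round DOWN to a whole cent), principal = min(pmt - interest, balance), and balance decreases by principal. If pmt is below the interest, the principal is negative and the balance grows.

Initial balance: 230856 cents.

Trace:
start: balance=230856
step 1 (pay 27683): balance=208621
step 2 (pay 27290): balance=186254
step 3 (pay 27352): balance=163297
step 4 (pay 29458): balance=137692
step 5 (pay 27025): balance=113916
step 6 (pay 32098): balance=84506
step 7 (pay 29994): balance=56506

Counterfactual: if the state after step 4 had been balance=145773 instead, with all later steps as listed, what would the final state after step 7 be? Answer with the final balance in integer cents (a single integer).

65173

state after step 4 := balance=145773
step 5 (pay 27025): balance=122188
step 6 (pay 32098): balance=92973
step 7 (pay 29994): balance=65173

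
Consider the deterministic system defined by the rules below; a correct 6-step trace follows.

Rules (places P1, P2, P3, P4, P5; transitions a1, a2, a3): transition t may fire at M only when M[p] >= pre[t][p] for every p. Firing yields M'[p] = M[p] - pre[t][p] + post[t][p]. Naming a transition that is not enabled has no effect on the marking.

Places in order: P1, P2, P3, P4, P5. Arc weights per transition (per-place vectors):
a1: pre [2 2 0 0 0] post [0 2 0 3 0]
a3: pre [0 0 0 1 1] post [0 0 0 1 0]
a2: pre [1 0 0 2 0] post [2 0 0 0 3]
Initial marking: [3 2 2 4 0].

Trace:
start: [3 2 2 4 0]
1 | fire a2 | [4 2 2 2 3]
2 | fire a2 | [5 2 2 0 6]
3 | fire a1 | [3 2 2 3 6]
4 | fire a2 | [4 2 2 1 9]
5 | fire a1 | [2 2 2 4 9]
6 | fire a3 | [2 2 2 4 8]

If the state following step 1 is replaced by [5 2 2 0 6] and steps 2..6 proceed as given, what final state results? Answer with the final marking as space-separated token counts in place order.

2 2 2 4 8

state after step 1 := [5 2 2 0 6]
2 | fire a2 | [5 2 2 0 6]
3 | fire a1 | [3 2 2 3 6]
4 | fire a2 | [4 2 2 1 9]
5 | fire a1 | [2 2 2 4 9]
6 | fire a3 | [2 2 2 4 8]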